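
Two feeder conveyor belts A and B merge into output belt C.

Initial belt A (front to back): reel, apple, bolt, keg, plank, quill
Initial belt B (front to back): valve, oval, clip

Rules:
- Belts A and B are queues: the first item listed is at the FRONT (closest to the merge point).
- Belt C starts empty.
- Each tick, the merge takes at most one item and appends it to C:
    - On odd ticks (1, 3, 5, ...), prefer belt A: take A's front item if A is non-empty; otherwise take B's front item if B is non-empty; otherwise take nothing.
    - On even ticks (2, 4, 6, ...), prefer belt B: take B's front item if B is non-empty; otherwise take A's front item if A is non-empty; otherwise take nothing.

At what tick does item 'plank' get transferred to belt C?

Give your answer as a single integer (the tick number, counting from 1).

Tick 1: prefer A, take reel from A; A=[apple,bolt,keg,plank,quill] B=[valve,oval,clip] C=[reel]
Tick 2: prefer B, take valve from B; A=[apple,bolt,keg,plank,quill] B=[oval,clip] C=[reel,valve]
Tick 3: prefer A, take apple from A; A=[bolt,keg,plank,quill] B=[oval,clip] C=[reel,valve,apple]
Tick 4: prefer B, take oval from B; A=[bolt,keg,plank,quill] B=[clip] C=[reel,valve,apple,oval]
Tick 5: prefer A, take bolt from A; A=[keg,plank,quill] B=[clip] C=[reel,valve,apple,oval,bolt]
Tick 6: prefer B, take clip from B; A=[keg,plank,quill] B=[-] C=[reel,valve,apple,oval,bolt,clip]
Tick 7: prefer A, take keg from A; A=[plank,quill] B=[-] C=[reel,valve,apple,oval,bolt,clip,keg]
Tick 8: prefer B, take plank from A; A=[quill] B=[-] C=[reel,valve,apple,oval,bolt,clip,keg,plank]

Answer: 8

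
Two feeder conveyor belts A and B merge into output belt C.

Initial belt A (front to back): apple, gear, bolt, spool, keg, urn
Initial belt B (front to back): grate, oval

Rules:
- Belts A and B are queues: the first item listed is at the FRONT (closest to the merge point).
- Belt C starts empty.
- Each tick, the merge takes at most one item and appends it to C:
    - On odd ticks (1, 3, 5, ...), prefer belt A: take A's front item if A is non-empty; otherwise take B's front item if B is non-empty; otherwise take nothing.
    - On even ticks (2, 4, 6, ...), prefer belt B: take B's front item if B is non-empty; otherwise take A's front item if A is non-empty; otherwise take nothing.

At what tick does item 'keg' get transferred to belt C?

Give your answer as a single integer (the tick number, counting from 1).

Tick 1: prefer A, take apple from A; A=[gear,bolt,spool,keg,urn] B=[grate,oval] C=[apple]
Tick 2: prefer B, take grate from B; A=[gear,bolt,spool,keg,urn] B=[oval] C=[apple,grate]
Tick 3: prefer A, take gear from A; A=[bolt,spool,keg,urn] B=[oval] C=[apple,grate,gear]
Tick 4: prefer B, take oval from B; A=[bolt,spool,keg,urn] B=[-] C=[apple,grate,gear,oval]
Tick 5: prefer A, take bolt from A; A=[spool,keg,urn] B=[-] C=[apple,grate,gear,oval,bolt]
Tick 6: prefer B, take spool from A; A=[keg,urn] B=[-] C=[apple,grate,gear,oval,bolt,spool]
Tick 7: prefer A, take keg from A; A=[urn] B=[-] C=[apple,grate,gear,oval,bolt,spool,keg]

Answer: 7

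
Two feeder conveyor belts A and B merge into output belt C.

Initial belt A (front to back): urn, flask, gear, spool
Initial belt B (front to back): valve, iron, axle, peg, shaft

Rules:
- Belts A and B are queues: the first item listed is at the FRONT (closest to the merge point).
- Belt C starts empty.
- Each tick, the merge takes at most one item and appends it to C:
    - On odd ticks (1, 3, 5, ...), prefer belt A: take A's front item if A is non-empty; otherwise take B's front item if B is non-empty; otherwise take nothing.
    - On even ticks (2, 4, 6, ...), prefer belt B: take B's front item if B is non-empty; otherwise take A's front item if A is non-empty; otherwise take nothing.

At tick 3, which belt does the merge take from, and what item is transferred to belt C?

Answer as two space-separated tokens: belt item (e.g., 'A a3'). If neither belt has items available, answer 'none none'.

Answer: A flask

Derivation:
Tick 1: prefer A, take urn from A; A=[flask,gear,spool] B=[valve,iron,axle,peg,shaft] C=[urn]
Tick 2: prefer B, take valve from B; A=[flask,gear,spool] B=[iron,axle,peg,shaft] C=[urn,valve]
Tick 3: prefer A, take flask from A; A=[gear,spool] B=[iron,axle,peg,shaft] C=[urn,valve,flask]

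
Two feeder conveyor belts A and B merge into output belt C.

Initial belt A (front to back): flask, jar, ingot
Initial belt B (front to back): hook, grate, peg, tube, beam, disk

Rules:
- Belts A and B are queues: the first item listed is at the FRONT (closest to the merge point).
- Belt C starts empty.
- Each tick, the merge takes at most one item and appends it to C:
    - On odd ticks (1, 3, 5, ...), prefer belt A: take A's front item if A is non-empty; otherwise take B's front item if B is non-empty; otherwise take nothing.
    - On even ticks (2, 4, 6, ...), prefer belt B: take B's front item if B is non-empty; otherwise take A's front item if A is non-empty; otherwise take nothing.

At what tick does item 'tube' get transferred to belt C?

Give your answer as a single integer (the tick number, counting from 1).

Tick 1: prefer A, take flask from A; A=[jar,ingot] B=[hook,grate,peg,tube,beam,disk] C=[flask]
Tick 2: prefer B, take hook from B; A=[jar,ingot] B=[grate,peg,tube,beam,disk] C=[flask,hook]
Tick 3: prefer A, take jar from A; A=[ingot] B=[grate,peg,tube,beam,disk] C=[flask,hook,jar]
Tick 4: prefer B, take grate from B; A=[ingot] B=[peg,tube,beam,disk] C=[flask,hook,jar,grate]
Tick 5: prefer A, take ingot from A; A=[-] B=[peg,tube,beam,disk] C=[flask,hook,jar,grate,ingot]
Tick 6: prefer B, take peg from B; A=[-] B=[tube,beam,disk] C=[flask,hook,jar,grate,ingot,peg]
Tick 7: prefer A, take tube from B; A=[-] B=[beam,disk] C=[flask,hook,jar,grate,ingot,peg,tube]

Answer: 7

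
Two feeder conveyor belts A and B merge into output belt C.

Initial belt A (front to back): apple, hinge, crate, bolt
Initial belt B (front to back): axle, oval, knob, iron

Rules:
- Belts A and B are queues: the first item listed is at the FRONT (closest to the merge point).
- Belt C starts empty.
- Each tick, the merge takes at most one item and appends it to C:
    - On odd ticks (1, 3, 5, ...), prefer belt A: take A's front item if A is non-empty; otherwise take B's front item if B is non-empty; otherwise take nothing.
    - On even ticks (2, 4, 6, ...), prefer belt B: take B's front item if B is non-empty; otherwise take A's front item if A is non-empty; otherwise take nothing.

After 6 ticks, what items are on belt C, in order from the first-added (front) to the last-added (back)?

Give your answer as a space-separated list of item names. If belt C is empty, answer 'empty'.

Answer: apple axle hinge oval crate knob

Derivation:
Tick 1: prefer A, take apple from A; A=[hinge,crate,bolt] B=[axle,oval,knob,iron] C=[apple]
Tick 2: prefer B, take axle from B; A=[hinge,crate,bolt] B=[oval,knob,iron] C=[apple,axle]
Tick 3: prefer A, take hinge from A; A=[crate,bolt] B=[oval,knob,iron] C=[apple,axle,hinge]
Tick 4: prefer B, take oval from B; A=[crate,bolt] B=[knob,iron] C=[apple,axle,hinge,oval]
Tick 5: prefer A, take crate from A; A=[bolt] B=[knob,iron] C=[apple,axle,hinge,oval,crate]
Tick 6: prefer B, take knob from B; A=[bolt] B=[iron] C=[apple,axle,hinge,oval,crate,knob]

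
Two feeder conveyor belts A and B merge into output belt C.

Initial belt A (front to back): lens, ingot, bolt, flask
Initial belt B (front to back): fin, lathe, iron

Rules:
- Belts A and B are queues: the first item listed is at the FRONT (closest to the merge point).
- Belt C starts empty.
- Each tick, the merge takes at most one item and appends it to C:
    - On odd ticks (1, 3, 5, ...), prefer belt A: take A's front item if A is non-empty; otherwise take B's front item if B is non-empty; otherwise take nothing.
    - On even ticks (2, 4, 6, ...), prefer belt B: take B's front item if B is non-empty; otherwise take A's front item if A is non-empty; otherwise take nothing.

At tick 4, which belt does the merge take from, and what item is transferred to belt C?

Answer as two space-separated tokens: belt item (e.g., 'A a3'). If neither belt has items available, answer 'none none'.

Answer: B lathe

Derivation:
Tick 1: prefer A, take lens from A; A=[ingot,bolt,flask] B=[fin,lathe,iron] C=[lens]
Tick 2: prefer B, take fin from B; A=[ingot,bolt,flask] B=[lathe,iron] C=[lens,fin]
Tick 3: prefer A, take ingot from A; A=[bolt,flask] B=[lathe,iron] C=[lens,fin,ingot]
Tick 4: prefer B, take lathe from B; A=[bolt,flask] B=[iron] C=[lens,fin,ingot,lathe]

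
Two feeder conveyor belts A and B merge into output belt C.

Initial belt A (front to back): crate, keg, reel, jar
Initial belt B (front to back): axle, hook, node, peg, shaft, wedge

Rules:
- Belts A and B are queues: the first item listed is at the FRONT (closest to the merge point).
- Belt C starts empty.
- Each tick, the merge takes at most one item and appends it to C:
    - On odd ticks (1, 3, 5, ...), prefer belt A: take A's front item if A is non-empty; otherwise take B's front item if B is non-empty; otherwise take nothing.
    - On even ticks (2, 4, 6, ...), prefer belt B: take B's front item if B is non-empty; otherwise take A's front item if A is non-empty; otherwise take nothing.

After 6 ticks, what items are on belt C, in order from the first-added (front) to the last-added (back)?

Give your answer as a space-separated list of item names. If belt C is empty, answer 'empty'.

Tick 1: prefer A, take crate from A; A=[keg,reel,jar] B=[axle,hook,node,peg,shaft,wedge] C=[crate]
Tick 2: prefer B, take axle from B; A=[keg,reel,jar] B=[hook,node,peg,shaft,wedge] C=[crate,axle]
Tick 3: prefer A, take keg from A; A=[reel,jar] B=[hook,node,peg,shaft,wedge] C=[crate,axle,keg]
Tick 4: prefer B, take hook from B; A=[reel,jar] B=[node,peg,shaft,wedge] C=[crate,axle,keg,hook]
Tick 5: prefer A, take reel from A; A=[jar] B=[node,peg,shaft,wedge] C=[crate,axle,keg,hook,reel]
Tick 6: prefer B, take node from B; A=[jar] B=[peg,shaft,wedge] C=[crate,axle,keg,hook,reel,node]

Answer: crate axle keg hook reel node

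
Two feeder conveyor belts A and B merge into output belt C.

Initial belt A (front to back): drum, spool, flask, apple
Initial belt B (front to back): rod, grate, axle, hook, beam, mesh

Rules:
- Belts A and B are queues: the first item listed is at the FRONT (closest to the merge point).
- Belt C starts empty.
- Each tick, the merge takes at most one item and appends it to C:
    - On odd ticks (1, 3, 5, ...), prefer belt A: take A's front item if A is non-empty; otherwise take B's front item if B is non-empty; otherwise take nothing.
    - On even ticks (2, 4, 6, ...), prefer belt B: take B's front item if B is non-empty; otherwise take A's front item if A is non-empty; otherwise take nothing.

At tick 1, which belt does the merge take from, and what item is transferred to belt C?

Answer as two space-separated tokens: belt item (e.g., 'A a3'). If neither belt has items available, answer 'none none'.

Tick 1: prefer A, take drum from A; A=[spool,flask,apple] B=[rod,grate,axle,hook,beam,mesh] C=[drum]

Answer: A drum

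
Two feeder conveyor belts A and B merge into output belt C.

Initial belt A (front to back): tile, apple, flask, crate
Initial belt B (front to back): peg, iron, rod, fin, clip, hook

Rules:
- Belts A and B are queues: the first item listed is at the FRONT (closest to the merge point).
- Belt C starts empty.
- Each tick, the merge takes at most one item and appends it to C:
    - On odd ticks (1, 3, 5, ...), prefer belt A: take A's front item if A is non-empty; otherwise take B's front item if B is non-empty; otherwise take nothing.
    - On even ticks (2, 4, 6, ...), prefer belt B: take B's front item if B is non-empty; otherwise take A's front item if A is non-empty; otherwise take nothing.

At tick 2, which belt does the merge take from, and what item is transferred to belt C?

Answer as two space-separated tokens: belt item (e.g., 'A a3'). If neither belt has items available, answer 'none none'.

Answer: B peg

Derivation:
Tick 1: prefer A, take tile from A; A=[apple,flask,crate] B=[peg,iron,rod,fin,clip,hook] C=[tile]
Tick 2: prefer B, take peg from B; A=[apple,flask,crate] B=[iron,rod,fin,clip,hook] C=[tile,peg]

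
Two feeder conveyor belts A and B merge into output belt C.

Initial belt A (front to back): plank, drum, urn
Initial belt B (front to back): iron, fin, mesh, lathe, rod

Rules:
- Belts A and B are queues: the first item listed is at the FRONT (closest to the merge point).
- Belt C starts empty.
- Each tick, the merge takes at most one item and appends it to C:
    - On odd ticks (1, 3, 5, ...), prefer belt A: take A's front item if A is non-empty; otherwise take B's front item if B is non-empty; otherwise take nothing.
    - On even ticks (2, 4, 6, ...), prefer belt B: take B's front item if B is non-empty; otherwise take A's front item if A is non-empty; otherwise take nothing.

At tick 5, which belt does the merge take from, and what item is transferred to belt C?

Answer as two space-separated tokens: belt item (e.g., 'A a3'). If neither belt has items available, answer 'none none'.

Answer: A urn

Derivation:
Tick 1: prefer A, take plank from A; A=[drum,urn] B=[iron,fin,mesh,lathe,rod] C=[plank]
Tick 2: prefer B, take iron from B; A=[drum,urn] B=[fin,mesh,lathe,rod] C=[plank,iron]
Tick 3: prefer A, take drum from A; A=[urn] B=[fin,mesh,lathe,rod] C=[plank,iron,drum]
Tick 4: prefer B, take fin from B; A=[urn] B=[mesh,lathe,rod] C=[plank,iron,drum,fin]
Tick 5: prefer A, take urn from A; A=[-] B=[mesh,lathe,rod] C=[plank,iron,drum,fin,urn]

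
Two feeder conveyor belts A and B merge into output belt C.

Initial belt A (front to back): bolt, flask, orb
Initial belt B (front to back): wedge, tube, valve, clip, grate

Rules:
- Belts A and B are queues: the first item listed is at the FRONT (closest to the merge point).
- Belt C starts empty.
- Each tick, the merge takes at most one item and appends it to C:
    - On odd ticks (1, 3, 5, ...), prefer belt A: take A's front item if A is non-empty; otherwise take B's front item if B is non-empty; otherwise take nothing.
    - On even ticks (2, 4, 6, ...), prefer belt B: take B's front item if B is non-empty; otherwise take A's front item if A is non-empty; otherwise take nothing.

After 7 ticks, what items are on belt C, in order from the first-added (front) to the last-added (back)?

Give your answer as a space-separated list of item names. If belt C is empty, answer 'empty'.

Answer: bolt wedge flask tube orb valve clip

Derivation:
Tick 1: prefer A, take bolt from A; A=[flask,orb] B=[wedge,tube,valve,clip,grate] C=[bolt]
Tick 2: prefer B, take wedge from B; A=[flask,orb] B=[tube,valve,clip,grate] C=[bolt,wedge]
Tick 3: prefer A, take flask from A; A=[orb] B=[tube,valve,clip,grate] C=[bolt,wedge,flask]
Tick 4: prefer B, take tube from B; A=[orb] B=[valve,clip,grate] C=[bolt,wedge,flask,tube]
Tick 5: prefer A, take orb from A; A=[-] B=[valve,clip,grate] C=[bolt,wedge,flask,tube,orb]
Tick 6: prefer B, take valve from B; A=[-] B=[clip,grate] C=[bolt,wedge,flask,tube,orb,valve]
Tick 7: prefer A, take clip from B; A=[-] B=[grate] C=[bolt,wedge,flask,tube,orb,valve,clip]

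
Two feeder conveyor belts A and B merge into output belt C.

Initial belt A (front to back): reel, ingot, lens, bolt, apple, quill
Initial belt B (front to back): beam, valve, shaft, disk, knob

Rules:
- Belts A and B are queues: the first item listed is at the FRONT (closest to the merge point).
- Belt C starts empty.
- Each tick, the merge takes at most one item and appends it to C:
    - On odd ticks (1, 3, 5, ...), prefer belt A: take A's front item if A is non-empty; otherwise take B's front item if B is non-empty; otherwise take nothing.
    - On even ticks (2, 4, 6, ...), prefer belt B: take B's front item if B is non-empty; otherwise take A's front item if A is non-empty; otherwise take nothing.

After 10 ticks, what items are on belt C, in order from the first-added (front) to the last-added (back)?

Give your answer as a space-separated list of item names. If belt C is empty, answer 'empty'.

Tick 1: prefer A, take reel from A; A=[ingot,lens,bolt,apple,quill] B=[beam,valve,shaft,disk,knob] C=[reel]
Tick 2: prefer B, take beam from B; A=[ingot,lens,bolt,apple,quill] B=[valve,shaft,disk,knob] C=[reel,beam]
Tick 3: prefer A, take ingot from A; A=[lens,bolt,apple,quill] B=[valve,shaft,disk,knob] C=[reel,beam,ingot]
Tick 4: prefer B, take valve from B; A=[lens,bolt,apple,quill] B=[shaft,disk,knob] C=[reel,beam,ingot,valve]
Tick 5: prefer A, take lens from A; A=[bolt,apple,quill] B=[shaft,disk,knob] C=[reel,beam,ingot,valve,lens]
Tick 6: prefer B, take shaft from B; A=[bolt,apple,quill] B=[disk,knob] C=[reel,beam,ingot,valve,lens,shaft]
Tick 7: prefer A, take bolt from A; A=[apple,quill] B=[disk,knob] C=[reel,beam,ingot,valve,lens,shaft,bolt]
Tick 8: prefer B, take disk from B; A=[apple,quill] B=[knob] C=[reel,beam,ingot,valve,lens,shaft,bolt,disk]
Tick 9: prefer A, take apple from A; A=[quill] B=[knob] C=[reel,beam,ingot,valve,lens,shaft,bolt,disk,apple]
Tick 10: prefer B, take knob from B; A=[quill] B=[-] C=[reel,beam,ingot,valve,lens,shaft,bolt,disk,apple,knob]

Answer: reel beam ingot valve lens shaft bolt disk apple knob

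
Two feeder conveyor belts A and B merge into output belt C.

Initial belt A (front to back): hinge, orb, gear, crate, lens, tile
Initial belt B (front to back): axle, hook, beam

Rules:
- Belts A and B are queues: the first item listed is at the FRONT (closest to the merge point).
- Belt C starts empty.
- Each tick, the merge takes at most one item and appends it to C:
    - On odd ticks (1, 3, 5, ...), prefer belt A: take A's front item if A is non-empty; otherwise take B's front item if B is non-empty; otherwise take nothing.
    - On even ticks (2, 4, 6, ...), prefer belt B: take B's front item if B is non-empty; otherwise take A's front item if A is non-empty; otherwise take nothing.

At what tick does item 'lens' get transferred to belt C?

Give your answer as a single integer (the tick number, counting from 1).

Answer: 8

Derivation:
Tick 1: prefer A, take hinge from A; A=[orb,gear,crate,lens,tile] B=[axle,hook,beam] C=[hinge]
Tick 2: prefer B, take axle from B; A=[orb,gear,crate,lens,tile] B=[hook,beam] C=[hinge,axle]
Tick 3: prefer A, take orb from A; A=[gear,crate,lens,tile] B=[hook,beam] C=[hinge,axle,orb]
Tick 4: prefer B, take hook from B; A=[gear,crate,lens,tile] B=[beam] C=[hinge,axle,orb,hook]
Tick 5: prefer A, take gear from A; A=[crate,lens,tile] B=[beam] C=[hinge,axle,orb,hook,gear]
Tick 6: prefer B, take beam from B; A=[crate,lens,tile] B=[-] C=[hinge,axle,orb,hook,gear,beam]
Tick 7: prefer A, take crate from A; A=[lens,tile] B=[-] C=[hinge,axle,orb,hook,gear,beam,crate]
Tick 8: prefer B, take lens from A; A=[tile] B=[-] C=[hinge,axle,orb,hook,gear,beam,crate,lens]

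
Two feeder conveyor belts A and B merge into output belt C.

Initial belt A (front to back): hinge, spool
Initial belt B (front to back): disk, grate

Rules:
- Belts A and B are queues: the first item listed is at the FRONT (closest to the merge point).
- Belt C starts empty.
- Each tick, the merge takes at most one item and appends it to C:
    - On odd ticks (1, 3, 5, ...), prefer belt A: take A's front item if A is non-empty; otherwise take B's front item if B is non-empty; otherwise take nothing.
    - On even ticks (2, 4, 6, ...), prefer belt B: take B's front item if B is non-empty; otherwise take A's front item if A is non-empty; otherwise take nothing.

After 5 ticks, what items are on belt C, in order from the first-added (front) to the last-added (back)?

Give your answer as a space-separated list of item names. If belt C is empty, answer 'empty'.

Tick 1: prefer A, take hinge from A; A=[spool] B=[disk,grate] C=[hinge]
Tick 2: prefer B, take disk from B; A=[spool] B=[grate] C=[hinge,disk]
Tick 3: prefer A, take spool from A; A=[-] B=[grate] C=[hinge,disk,spool]
Tick 4: prefer B, take grate from B; A=[-] B=[-] C=[hinge,disk,spool,grate]
Tick 5: prefer A, both empty, nothing taken; A=[-] B=[-] C=[hinge,disk,spool,grate]

Answer: hinge disk spool grate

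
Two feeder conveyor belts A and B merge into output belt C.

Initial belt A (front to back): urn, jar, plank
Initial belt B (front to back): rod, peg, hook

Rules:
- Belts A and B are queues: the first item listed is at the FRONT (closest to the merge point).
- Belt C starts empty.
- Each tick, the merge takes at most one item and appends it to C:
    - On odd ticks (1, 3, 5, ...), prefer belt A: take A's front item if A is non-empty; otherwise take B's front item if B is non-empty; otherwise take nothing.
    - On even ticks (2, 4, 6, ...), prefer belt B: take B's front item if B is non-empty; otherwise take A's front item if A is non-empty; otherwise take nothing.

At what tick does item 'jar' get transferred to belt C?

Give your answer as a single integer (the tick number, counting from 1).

Tick 1: prefer A, take urn from A; A=[jar,plank] B=[rod,peg,hook] C=[urn]
Tick 2: prefer B, take rod from B; A=[jar,plank] B=[peg,hook] C=[urn,rod]
Tick 3: prefer A, take jar from A; A=[plank] B=[peg,hook] C=[urn,rod,jar]

Answer: 3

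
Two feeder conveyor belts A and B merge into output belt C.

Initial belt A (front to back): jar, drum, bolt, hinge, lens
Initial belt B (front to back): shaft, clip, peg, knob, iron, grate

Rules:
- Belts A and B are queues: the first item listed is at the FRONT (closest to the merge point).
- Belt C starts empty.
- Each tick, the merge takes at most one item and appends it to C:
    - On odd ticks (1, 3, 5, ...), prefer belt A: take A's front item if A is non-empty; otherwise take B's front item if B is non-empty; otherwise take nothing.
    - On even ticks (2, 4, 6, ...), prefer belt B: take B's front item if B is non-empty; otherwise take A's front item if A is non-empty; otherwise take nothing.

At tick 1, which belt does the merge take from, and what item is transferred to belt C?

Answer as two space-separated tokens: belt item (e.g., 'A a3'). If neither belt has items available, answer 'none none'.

Tick 1: prefer A, take jar from A; A=[drum,bolt,hinge,lens] B=[shaft,clip,peg,knob,iron,grate] C=[jar]

Answer: A jar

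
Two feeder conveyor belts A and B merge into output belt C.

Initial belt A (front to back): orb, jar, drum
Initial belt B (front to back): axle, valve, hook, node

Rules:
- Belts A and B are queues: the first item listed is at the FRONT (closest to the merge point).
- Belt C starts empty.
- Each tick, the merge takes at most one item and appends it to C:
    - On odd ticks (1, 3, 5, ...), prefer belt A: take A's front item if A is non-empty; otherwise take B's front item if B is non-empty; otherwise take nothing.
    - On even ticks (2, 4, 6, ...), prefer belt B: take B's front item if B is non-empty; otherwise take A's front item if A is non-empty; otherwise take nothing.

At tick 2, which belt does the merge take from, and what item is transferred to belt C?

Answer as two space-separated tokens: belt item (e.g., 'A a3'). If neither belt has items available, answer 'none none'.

Tick 1: prefer A, take orb from A; A=[jar,drum] B=[axle,valve,hook,node] C=[orb]
Tick 2: prefer B, take axle from B; A=[jar,drum] B=[valve,hook,node] C=[orb,axle]

Answer: B axle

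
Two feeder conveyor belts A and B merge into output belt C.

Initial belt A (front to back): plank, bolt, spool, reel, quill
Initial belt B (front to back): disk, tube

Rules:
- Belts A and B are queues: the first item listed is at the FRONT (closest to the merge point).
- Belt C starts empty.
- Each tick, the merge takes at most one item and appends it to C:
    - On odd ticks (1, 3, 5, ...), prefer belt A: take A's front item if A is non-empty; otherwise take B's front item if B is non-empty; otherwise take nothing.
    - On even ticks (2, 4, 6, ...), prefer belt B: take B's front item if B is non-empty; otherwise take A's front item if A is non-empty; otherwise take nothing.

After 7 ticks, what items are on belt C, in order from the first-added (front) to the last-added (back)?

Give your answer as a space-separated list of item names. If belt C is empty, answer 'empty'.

Tick 1: prefer A, take plank from A; A=[bolt,spool,reel,quill] B=[disk,tube] C=[plank]
Tick 2: prefer B, take disk from B; A=[bolt,spool,reel,quill] B=[tube] C=[plank,disk]
Tick 3: prefer A, take bolt from A; A=[spool,reel,quill] B=[tube] C=[plank,disk,bolt]
Tick 4: prefer B, take tube from B; A=[spool,reel,quill] B=[-] C=[plank,disk,bolt,tube]
Tick 5: prefer A, take spool from A; A=[reel,quill] B=[-] C=[plank,disk,bolt,tube,spool]
Tick 6: prefer B, take reel from A; A=[quill] B=[-] C=[plank,disk,bolt,tube,spool,reel]
Tick 7: prefer A, take quill from A; A=[-] B=[-] C=[plank,disk,bolt,tube,spool,reel,quill]

Answer: plank disk bolt tube spool reel quill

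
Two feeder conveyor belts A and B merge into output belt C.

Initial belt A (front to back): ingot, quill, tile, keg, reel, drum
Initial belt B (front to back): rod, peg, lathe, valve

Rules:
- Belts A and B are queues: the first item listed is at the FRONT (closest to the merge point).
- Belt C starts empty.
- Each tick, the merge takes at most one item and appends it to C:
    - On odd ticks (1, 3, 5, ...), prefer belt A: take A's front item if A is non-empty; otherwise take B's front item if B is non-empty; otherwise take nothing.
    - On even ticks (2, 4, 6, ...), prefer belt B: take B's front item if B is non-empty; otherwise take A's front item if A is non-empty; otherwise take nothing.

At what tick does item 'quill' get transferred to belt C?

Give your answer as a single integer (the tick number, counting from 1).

Tick 1: prefer A, take ingot from A; A=[quill,tile,keg,reel,drum] B=[rod,peg,lathe,valve] C=[ingot]
Tick 2: prefer B, take rod from B; A=[quill,tile,keg,reel,drum] B=[peg,lathe,valve] C=[ingot,rod]
Tick 3: prefer A, take quill from A; A=[tile,keg,reel,drum] B=[peg,lathe,valve] C=[ingot,rod,quill]

Answer: 3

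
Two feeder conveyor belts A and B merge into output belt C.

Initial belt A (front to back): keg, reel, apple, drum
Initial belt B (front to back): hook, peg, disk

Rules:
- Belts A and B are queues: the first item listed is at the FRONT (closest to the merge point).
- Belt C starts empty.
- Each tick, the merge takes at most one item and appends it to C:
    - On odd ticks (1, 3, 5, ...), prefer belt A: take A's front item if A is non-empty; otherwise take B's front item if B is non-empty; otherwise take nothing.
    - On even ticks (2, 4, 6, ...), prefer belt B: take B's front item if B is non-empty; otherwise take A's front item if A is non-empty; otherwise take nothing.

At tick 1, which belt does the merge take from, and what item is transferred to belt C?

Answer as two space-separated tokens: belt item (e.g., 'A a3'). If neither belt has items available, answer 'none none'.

Tick 1: prefer A, take keg from A; A=[reel,apple,drum] B=[hook,peg,disk] C=[keg]

Answer: A keg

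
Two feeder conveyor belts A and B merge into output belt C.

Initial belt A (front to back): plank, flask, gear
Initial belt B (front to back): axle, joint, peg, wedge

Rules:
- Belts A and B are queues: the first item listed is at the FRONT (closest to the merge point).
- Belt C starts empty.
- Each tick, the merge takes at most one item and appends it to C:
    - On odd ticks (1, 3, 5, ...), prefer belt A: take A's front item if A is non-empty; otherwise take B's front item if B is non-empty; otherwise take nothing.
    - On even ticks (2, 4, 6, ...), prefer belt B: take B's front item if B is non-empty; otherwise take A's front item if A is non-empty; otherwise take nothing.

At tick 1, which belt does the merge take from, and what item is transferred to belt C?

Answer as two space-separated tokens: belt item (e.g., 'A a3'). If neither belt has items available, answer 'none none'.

Answer: A plank

Derivation:
Tick 1: prefer A, take plank from A; A=[flask,gear] B=[axle,joint,peg,wedge] C=[plank]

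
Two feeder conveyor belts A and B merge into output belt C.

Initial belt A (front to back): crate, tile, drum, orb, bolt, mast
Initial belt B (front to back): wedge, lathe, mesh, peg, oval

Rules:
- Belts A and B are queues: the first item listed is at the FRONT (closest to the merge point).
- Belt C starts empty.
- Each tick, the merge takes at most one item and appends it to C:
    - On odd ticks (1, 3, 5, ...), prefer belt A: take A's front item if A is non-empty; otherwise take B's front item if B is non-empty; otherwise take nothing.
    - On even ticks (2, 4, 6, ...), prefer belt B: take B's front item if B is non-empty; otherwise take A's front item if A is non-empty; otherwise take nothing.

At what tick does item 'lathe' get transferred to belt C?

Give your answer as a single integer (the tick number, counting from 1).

Answer: 4

Derivation:
Tick 1: prefer A, take crate from A; A=[tile,drum,orb,bolt,mast] B=[wedge,lathe,mesh,peg,oval] C=[crate]
Tick 2: prefer B, take wedge from B; A=[tile,drum,orb,bolt,mast] B=[lathe,mesh,peg,oval] C=[crate,wedge]
Tick 3: prefer A, take tile from A; A=[drum,orb,bolt,mast] B=[lathe,mesh,peg,oval] C=[crate,wedge,tile]
Tick 4: prefer B, take lathe from B; A=[drum,orb,bolt,mast] B=[mesh,peg,oval] C=[crate,wedge,tile,lathe]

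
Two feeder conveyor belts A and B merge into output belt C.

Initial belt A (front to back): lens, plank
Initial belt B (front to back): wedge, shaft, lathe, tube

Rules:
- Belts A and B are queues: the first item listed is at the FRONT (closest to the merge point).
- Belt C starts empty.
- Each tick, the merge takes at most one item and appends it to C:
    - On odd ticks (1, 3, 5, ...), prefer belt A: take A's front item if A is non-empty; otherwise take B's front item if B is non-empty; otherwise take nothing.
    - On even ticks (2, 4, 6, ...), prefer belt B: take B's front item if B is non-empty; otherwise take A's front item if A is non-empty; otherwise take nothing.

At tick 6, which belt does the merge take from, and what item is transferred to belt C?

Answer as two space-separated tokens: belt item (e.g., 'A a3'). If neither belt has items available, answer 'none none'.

Tick 1: prefer A, take lens from A; A=[plank] B=[wedge,shaft,lathe,tube] C=[lens]
Tick 2: prefer B, take wedge from B; A=[plank] B=[shaft,lathe,tube] C=[lens,wedge]
Tick 3: prefer A, take plank from A; A=[-] B=[shaft,lathe,tube] C=[lens,wedge,plank]
Tick 4: prefer B, take shaft from B; A=[-] B=[lathe,tube] C=[lens,wedge,plank,shaft]
Tick 5: prefer A, take lathe from B; A=[-] B=[tube] C=[lens,wedge,plank,shaft,lathe]
Tick 6: prefer B, take tube from B; A=[-] B=[-] C=[lens,wedge,plank,shaft,lathe,tube]

Answer: B tube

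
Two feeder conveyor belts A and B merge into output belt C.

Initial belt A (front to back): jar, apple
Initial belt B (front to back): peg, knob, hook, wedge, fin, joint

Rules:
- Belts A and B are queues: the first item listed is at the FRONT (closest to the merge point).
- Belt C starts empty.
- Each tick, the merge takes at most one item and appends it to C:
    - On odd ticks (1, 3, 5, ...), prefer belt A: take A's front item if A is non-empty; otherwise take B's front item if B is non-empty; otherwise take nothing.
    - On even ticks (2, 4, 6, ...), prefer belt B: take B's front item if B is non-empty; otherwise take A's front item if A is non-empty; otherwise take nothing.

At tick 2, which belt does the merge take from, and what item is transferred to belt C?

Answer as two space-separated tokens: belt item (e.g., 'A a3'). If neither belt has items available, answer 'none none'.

Answer: B peg

Derivation:
Tick 1: prefer A, take jar from A; A=[apple] B=[peg,knob,hook,wedge,fin,joint] C=[jar]
Tick 2: prefer B, take peg from B; A=[apple] B=[knob,hook,wedge,fin,joint] C=[jar,peg]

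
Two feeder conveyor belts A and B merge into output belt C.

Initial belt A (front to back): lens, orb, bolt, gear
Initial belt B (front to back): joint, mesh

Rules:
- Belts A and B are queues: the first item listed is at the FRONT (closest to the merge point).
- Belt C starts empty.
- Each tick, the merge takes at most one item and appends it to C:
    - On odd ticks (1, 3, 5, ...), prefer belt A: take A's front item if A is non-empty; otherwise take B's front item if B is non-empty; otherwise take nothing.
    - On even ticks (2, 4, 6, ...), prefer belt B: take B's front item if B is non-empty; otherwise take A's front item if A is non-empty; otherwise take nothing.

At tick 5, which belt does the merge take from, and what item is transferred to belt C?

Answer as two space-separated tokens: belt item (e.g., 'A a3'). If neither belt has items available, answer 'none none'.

Tick 1: prefer A, take lens from A; A=[orb,bolt,gear] B=[joint,mesh] C=[lens]
Tick 2: prefer B, take joint from B; A=[orb,bolt,gear] B=[mesh] C=[lens,joint]
Tick 3: prefer A, take orb from A; A=[bolt,gear] B=[mesh] C=[lens,joint,orb]
Tick 4: prefer B, take mesh from B; A=[bolt,gear] B=[-] C=[lens,joint,orb,mesh]
Tick 5: prefer A, take bolt from A; A=[gear] B=[-] C=[lens,joint,orb,mesh,bolt]

Answer: A bolt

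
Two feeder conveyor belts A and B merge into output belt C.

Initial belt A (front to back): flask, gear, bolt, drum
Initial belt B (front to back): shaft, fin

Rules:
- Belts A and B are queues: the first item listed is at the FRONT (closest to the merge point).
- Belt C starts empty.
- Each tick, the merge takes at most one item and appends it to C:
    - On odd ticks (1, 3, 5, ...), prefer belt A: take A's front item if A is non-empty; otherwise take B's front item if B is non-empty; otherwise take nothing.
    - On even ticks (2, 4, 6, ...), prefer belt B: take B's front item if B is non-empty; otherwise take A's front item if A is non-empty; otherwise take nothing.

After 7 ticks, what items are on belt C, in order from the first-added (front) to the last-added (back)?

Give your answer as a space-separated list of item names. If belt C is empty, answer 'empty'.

Tick 1: prefer A, take flask from A; A=[gear,bolt,drum] B=[shaft,fin] C=[flask]
Tick 2: prefer B, take shaft from B; A=[gear,bolt,drum] B=[fin] C=[flask,shaft]
Tick 3: prefer A, take gear from A; A=[bolt,drum] B=[fin] C=[flask,shaft,gear]
Tick 4: prefer B, take fin from B; A=[bolt,drum] B=[-] C=[flask,shaft,gear,fin]
Tick 5: prefer A, take bolt from A; A=[drum] B=[-] C=[flask,shaft,gear,fin,bolt]
Tick 6: prefer B, take drum from A; A=[-] B=[-] C=[flask,shaft,gear,fin,bolt,drum]
Tick 7: prefer A, both empty, nothing taken; A=[-] B=[-] C=[flask,shaft,gear,fin,bolt,drum]

Answer: flask shaft gear fin bolt drum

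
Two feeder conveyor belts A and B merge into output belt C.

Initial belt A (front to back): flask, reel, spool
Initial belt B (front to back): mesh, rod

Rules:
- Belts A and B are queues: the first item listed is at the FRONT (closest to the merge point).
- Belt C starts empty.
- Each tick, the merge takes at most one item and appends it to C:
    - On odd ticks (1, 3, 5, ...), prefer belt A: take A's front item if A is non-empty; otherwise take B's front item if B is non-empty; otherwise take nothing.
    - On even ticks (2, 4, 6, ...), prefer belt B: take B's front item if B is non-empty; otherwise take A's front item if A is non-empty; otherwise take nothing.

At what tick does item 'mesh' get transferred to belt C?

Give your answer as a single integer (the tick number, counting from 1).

Tick 1: prefer A, take flask from A; A=[reel,spool] B=[mesh,rod] C=[flask]
Tick 2: prefer B, take mesh from B; A=[reel,spool] B=[rod] C=[flask,mesh]

Answer: 2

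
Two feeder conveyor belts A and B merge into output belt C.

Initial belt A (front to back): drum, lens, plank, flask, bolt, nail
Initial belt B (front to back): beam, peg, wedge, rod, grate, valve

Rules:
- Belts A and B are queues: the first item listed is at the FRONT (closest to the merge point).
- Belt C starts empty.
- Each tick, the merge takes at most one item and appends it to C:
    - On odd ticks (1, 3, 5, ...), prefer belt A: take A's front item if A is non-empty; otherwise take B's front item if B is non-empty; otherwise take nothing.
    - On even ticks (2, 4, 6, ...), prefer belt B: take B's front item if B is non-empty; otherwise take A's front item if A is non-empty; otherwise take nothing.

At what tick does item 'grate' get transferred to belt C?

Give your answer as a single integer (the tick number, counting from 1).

Tick 1: prefer A, take drum from A; A=[lens,plank,flask,bolt,nail] B=[beam,peg,wedge,rod,grate,valve] C=[drum]
Tick 2: prefer B, take beam from B; A=[lens,plank,flask,bolt,nail] B=[peg,wedge,rod,grate,valve] C=[drum,beam]
Tick 3: prefer A, take lens from A; A=[plank,flask,bolt,nail] B=[peg,wedge,rod,grate,valve] C=[drum,beam,lens]
Tick 4: prefer B, take peg from B; A=[plank,flask,bolt,nail] B=[wedge,rod,grate,valve] C=[drum,beam,lens,peg]
Tick 5: prefer A, take plank from A; A=[flask,bolt,nail] B=[wedge,rod,grate,valve] C=[drum,beam,lens,peg,plank]
Tick 6: prefer B, take wedge from B; A=[flask,bolt,nail] B=[rod,grate,valve] C=[drum,beam,lens,peg,plank,wedge]
Tick 7: prefer A, take flask from A; A=[bolt,nail] B=[rod,grate,valve] C=[drum,beam,lens,peg,plank,wedge,flask]
Tick 8: prefer B, take rod from B; A=[bolt,nail] B=[grate,valve] C=[drum,beam,lens,peg,plank,wedge,flask,rod]
Tick 9: prefer A, take bolt from A; A=[nail] B=[grate,valve] C=[drum,beam,lens,peg,plank,wedge,flask,rod,bolt]
Tick 10: prefer B, take grate from B; A=[nail] B=[valve] C=[drum,beam,lens,peg,plank,wedge,flask,rod,bolt,grate]

Answer: 10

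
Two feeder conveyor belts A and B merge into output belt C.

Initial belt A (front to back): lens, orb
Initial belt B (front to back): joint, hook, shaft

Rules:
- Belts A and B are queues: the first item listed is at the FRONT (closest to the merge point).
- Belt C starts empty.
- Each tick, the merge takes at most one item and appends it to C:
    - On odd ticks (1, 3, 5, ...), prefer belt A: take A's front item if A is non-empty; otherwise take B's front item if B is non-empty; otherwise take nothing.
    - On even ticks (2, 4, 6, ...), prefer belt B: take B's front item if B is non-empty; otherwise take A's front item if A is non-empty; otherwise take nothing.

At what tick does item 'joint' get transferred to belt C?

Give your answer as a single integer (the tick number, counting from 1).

Tick 1: prefer A, take lens from A; A=[orb] B=[joint,hook,shaft] C=[lens]
Tick 2: prefer B, take joint from B; A=[orb] B=[hook,shaft] C=[lens,joint]

Answer: 2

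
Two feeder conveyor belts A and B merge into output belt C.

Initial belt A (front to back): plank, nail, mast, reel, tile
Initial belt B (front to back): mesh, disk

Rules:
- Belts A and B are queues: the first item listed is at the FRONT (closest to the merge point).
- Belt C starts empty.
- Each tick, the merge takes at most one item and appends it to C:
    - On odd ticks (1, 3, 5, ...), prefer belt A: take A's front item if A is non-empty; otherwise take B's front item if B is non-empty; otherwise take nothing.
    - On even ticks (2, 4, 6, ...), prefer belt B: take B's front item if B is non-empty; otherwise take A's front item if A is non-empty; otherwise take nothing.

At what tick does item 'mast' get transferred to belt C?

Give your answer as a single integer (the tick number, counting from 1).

Tick 1: prefer A, take plank from A; A=[nail,mast,reel,tile] B=[mesh,disk] C=[plank]
Tick 2: prefer B, take mesh from B; A=[nail,mast,reel,tile] B=[disk] C=[plank,mesh]
Tick 3: prefer A, take nail from A; A=[mast,reel,tile] B=[disk] C=[plank,mesh,nail]
Tick 4: prefer B, take disk from B; A=[mast,reel,tile] B=[-] C=[plank,mesh,nail,disk]
Tick 5: prefer A, take mast from A; A=[reel,tile] B=[-] C=[plank,mesh,nail,disk,mast]

Answer: 5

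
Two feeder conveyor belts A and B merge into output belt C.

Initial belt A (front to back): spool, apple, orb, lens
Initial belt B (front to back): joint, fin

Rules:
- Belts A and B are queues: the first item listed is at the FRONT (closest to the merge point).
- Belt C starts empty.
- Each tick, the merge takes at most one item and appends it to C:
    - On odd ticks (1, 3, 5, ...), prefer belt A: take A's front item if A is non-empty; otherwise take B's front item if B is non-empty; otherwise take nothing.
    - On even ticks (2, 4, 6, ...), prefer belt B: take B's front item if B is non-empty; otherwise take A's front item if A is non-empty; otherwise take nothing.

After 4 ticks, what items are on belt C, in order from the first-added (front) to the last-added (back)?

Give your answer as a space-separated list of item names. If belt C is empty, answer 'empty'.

Tick 1: prefer A, take spool from A; A=[apple,orb,lens] B=[joint,fin] C=[spool]
Tick 2: prefer B, take joint from B; A=[apple,orb,lens] B=[fin] C=[spool,joint]
Tick 3: prefer A, take apple from A; A=[orb,lens] B=[fin] C=[spool,joint,apple]
Tick 4: prefer B, take fin from B; A=[orb,lens] B=[-] C=[spool,joint,apple,fin]

Answer: spool joint apple fin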